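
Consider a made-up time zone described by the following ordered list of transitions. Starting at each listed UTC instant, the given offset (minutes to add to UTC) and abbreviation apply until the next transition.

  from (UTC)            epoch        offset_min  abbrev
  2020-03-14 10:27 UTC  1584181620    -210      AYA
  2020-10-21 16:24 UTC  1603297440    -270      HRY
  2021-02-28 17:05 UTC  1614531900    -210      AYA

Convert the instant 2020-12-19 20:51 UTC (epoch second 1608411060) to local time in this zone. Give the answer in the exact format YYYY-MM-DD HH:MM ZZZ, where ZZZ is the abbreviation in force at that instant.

2020-12-19 16:21 HRY

Query: 2020-12-19 20:51 UTC
Rule 2/3 (HRY, -04:30): 2020-10-21 16:24 UTC ≤ query < 2021-02-28 17:05 UTC
20·60 + 51 - 270 = 981 min
981 = 0·1440 + 981; 981 = 16·60 + 21 → 16:21, same day
→ 2020-12-19 16:21 HRY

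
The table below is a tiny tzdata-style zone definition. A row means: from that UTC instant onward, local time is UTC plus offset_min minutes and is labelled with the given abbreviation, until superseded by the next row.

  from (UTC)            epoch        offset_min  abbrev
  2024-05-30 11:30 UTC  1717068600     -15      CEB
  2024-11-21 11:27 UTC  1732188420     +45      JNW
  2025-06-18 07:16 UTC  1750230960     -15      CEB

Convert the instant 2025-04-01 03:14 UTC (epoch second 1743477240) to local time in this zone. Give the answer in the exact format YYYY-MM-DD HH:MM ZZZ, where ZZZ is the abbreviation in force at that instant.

2025-04-01 03:59 JNW

Query: 2025-04-01 03:14 UTC
Rule 2/3 (JNW, +00:45): 2024-11-21 11:27 UTC ≤ query < 2025-06-18 07:16 UTC
3·60 + 14 + 45 = 239 min
239 = 0·1440 + 239; 239 = 3·60 + 59 → 03:59, same day
→ 2025-04-01 03:59 JNW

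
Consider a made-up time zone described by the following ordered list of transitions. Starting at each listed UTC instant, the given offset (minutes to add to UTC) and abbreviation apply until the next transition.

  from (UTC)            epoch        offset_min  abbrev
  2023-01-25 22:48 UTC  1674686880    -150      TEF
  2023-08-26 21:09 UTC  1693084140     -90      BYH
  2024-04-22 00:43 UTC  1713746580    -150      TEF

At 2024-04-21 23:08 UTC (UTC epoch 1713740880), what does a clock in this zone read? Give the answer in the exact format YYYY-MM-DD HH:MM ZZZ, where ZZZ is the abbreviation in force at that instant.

Query: 2024-04-21 23:08 UTC
Rule 2/3 (BYH, -01:30): 2023-08-26 21:09 UTC ≤ query < 2024-04-22 00:43 UTC
23·60 + 8 - 90 = 1298 min
1298 = 0·1440 + 1298; 1298 = 21·60 + 38 → 21:38, same day
→ 2024-04-21 21:38 BYH

2024-04-21 21:38 BYH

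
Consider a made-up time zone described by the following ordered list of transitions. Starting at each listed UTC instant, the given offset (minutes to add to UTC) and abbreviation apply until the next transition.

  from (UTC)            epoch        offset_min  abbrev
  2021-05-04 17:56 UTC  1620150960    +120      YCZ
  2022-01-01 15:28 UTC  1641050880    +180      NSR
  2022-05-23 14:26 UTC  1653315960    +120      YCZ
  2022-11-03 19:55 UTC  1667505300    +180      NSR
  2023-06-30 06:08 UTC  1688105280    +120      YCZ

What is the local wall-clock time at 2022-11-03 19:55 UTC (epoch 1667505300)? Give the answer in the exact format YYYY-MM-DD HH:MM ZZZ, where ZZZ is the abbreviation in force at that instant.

Query: 2022-11-03 19:55 UTC
Rule 4/5 (NSR, +03:00): 2022-11-03 19:55 UTC ≤ query < 2023-06-30 06:08 UTC
19·60 + 55 + 180 = 1375 min
1375 = 0·1440 + 1375; 1375 = 22·60 + 55 → 22:55, same day
→ 2022-11-03 22:55 NSR

2022-11-03 22:55 NSR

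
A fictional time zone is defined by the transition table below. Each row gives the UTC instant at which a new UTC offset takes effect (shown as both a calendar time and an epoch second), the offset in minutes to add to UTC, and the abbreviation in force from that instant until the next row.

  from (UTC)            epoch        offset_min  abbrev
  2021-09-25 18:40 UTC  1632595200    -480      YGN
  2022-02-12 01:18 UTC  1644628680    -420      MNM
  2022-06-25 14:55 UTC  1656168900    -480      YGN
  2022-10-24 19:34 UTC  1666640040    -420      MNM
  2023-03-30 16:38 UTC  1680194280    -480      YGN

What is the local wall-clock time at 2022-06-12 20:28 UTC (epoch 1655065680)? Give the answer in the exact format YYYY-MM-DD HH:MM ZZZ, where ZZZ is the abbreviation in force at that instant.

Query: 2022-06-12 20:28 UTC
Rule 2/5 (MNM, -07:00): 2022-02-12 01:18 UTC ≤ query < 2022-06-25 14:55 UTC
20·60 + 28 - 420 = 808 min
808 = 0·1440 + 808; 808 = 13·60 + 28 → 13:28, same day
→ 2022-06-12 13:28 MNM

2022-06-12 13:28 MNM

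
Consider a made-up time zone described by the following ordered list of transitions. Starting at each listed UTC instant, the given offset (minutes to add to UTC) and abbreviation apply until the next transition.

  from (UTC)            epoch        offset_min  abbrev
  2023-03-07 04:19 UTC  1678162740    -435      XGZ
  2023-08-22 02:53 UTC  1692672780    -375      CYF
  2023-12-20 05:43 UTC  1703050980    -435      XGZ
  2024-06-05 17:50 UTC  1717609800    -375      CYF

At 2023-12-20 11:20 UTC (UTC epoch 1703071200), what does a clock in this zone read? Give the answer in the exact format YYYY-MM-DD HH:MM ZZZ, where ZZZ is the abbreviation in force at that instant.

Query: 2023-12-20 11:20 UTC
Rule 3/4 (XGZ, -07:15): 2023-12-20 05:43 UTC ≤ query < 2024-06-05 17:50 UTC
11·60 + 20 - 435 = 245 min
245 = 0·1440 + 245; 245 = 4·60 + 5 → 04:05, same day
→ 2023-12-20 04:05 XGZ

2023-12-20 04:05 XGZ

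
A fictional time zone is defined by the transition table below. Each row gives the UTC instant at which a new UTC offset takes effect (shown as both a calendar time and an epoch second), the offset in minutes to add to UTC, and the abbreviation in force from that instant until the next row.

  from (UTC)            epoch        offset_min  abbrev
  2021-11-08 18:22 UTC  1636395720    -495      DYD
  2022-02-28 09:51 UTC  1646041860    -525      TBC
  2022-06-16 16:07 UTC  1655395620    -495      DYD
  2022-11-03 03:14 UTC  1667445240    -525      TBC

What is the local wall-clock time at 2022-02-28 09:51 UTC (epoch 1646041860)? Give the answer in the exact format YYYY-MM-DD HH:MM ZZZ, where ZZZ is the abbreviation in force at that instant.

Query: 2022-02-28 09:51 UTC
Rule 2/4 (TBC, -08:45): 2022-02-28 09:51 UTC ≤ query < 2022-06-16 16:07 UTC
9·60 + 51 - 525 = 66 min
66 = 0·1440 + 66; 66 = 1·60 + 6 → 01:06, same day
→ 2022-02-28 01:06 TBC

2022-02-28 01:06 TBC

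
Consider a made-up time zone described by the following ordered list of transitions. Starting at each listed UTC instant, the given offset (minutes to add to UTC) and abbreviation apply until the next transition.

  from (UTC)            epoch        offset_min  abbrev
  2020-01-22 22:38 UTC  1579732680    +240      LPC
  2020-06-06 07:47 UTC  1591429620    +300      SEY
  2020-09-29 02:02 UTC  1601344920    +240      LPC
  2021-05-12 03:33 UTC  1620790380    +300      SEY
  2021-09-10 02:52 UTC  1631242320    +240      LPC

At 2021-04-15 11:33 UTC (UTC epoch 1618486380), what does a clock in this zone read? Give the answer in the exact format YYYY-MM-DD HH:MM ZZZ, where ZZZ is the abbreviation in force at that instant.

2021-04-15 15:33 LPC

Query: 2021-04-15 11:33 UTC
Rule 3/5 (LPC, +04:00): 2020-09-29 02:02 UTC ≤ query < 2021-05-12 03:33 UTC
11·60 + 33 + 240 = 933 min
933 = 0·1440 + 933; 933 = 15·60 + 33 → 15:33, same day
→ 2021-04-15 15:33 LPC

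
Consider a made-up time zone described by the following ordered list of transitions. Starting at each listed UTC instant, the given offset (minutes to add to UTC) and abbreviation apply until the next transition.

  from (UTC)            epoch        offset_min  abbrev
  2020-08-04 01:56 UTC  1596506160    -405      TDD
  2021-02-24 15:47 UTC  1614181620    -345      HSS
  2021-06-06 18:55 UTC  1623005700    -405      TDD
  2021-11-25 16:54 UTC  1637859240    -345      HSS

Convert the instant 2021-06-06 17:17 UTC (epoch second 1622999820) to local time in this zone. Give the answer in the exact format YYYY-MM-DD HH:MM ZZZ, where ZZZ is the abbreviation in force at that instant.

2021-06-06 11:32 HSS

Query: 2021-06-06 17:17 UTC
Rule 2/4 (HSS, -05:45): 2021-02-24 15:47 UTC ≤ query < 2021-06-06 18:55 UTC
17·60 + 17 - 345 = 692 min
692 = 0·1440 + 692; 692 = 11·60 + 32 → 11:32, same day
→ 2021-06-06 11:32 HSS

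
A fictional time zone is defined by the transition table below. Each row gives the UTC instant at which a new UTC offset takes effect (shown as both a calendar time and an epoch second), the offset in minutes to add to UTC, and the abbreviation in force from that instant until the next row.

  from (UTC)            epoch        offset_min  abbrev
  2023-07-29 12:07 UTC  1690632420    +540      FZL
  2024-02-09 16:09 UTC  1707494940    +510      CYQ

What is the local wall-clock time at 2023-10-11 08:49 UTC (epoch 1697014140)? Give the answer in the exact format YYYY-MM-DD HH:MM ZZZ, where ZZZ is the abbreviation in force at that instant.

2023-10-11 17:49 FZL

Query: 2023-10-11 08:49 UTC
Rule 1/2 (FZL, +09:00): 2023-07-29 12:07 UTC ≤ query < 2024-02-09 16:09 UTC
8·60 + 49 + 540 = 1069 min
1069 = 0·1440 + 1069; 1069 = 17·60 + 49 → 17:49, same day
→ 2023-10-11 17:49 FZL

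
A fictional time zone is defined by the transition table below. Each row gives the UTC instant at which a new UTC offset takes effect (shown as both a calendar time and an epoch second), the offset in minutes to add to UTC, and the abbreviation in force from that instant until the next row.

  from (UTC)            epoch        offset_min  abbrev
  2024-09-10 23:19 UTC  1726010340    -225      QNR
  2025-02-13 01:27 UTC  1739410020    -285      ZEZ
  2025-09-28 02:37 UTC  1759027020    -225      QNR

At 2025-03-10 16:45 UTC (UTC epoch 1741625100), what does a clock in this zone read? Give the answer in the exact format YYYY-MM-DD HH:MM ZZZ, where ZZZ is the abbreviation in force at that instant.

2025-03-10 12:00 ZEZ

Query: 2025-03-10 16:45 UTC
Rule 2/3 (ZEZ, -04:45): 2025-02-13 01:27 UTC ≤ query < 2025-09-28 02:37 UTC
16·60 + 45 - 285 = 720 min
720 = 0·1440 + 720; 720 = 12·60 + 0 → 12:00, same day
→ 2025-03-10 12:00 ZEZ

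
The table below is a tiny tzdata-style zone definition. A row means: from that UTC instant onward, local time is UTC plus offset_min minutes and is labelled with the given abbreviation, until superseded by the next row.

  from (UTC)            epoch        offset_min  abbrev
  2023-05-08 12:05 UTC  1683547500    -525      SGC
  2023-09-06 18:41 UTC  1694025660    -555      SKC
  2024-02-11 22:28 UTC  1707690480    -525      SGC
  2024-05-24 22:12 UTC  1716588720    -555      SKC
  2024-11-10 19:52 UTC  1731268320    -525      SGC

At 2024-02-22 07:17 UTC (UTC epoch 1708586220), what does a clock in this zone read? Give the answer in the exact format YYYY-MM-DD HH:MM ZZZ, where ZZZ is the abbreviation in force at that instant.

Query: 2024-02-22 07:17 UTC
Rule 3/5 (SGC, -08:45): 2024-02-11 22:28 UTC ≤ query < 2024-05-24 22:12 UTC
7·60 + 17 - 525 = -88 min
-88 = -1·1440 + 1352; 1352 = 22·60 + 32 → 22:32, 2024-02-22 - 1 day = 2024-02-21
→ 2024-02-21 22:32 SGC

2024-02-21 22:32 SGC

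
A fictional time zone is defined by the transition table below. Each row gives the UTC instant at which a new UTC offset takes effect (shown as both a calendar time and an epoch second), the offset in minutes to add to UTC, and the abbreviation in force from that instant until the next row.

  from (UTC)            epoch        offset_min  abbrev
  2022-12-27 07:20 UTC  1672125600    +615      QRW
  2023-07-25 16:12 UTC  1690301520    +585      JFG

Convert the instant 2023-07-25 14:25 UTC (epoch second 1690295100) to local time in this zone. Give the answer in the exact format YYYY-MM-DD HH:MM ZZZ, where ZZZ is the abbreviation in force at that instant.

2023-07-26 00:40 QRW

Query: 2023-07-25 14:25 UTC
Rule 1/2 (QRW, +10:15): 2022-12-27 07:20 UTC ≤ query < 2023-07-25 16:12 UTC
14·60 + 25 + 615 = 1480 min
1480 = 1·1440 + 40; 40 = 0·60 + 40 → 00:40, 2023-07-25 + 1 day = 2023-07-26
→ 2023-07-26 00:40 QRW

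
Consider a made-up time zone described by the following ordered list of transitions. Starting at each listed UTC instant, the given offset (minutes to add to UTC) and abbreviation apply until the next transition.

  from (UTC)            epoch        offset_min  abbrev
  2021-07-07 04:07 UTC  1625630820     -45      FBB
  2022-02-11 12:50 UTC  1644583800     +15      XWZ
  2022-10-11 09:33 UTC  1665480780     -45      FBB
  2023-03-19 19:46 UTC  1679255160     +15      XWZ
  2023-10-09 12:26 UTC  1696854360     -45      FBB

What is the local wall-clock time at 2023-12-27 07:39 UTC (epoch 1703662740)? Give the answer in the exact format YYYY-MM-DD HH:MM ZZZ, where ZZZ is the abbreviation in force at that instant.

Query: 2023-12-27 07:39 UTC
Rule 5/5 (FBB, -00:45): 2023-10-09 12:26 UTC ≤ query < +∞
7·60 + 39 - 45 = 414 min
414 = 0·1440 + 414; 414 = 6·60 + 54 → 06:54, same day
→ 2023-12-27 06:54 FBB

2023-12-27 06:54 FBB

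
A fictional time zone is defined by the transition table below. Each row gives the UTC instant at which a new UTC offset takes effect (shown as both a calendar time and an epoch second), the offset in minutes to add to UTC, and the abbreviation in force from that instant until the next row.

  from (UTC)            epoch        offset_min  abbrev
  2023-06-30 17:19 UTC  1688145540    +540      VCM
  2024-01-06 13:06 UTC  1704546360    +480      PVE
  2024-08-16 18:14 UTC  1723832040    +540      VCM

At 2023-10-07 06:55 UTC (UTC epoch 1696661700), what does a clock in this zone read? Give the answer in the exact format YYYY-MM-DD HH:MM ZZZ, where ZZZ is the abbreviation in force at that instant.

2023-10-07 15:55 VCM

Query: 2023-10-07 06:55 UTC
Rule 1/3 (VCM, +09:00): 2023-06-30 17:19 UTC ≤ query < 2024-01-06 13:06 UTC
6·60 + 55 + 540 = 955 min
955 = 0·1440 + 955; 955 = 15·60 + 55 → 15:55, same day
→ 2023-10-07 15:55 VCM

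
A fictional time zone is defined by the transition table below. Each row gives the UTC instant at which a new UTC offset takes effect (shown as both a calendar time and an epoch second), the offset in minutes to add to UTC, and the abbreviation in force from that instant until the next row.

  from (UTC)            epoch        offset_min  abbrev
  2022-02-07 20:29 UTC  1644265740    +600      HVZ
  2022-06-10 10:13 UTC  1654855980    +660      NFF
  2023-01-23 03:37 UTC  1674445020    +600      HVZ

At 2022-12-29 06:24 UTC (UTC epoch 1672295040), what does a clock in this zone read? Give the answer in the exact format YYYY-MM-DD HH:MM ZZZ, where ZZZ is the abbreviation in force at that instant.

Query: 2022-12-29 06:24 UTC
Rule 2/3 (NFF, +11:00): 2022-06-10 10:13 UTC ≤ query < 2023-01-23 03:37 UTC
6·60 + 24 + 660 = 1044 min
1044 = 0·1440 + 1044; 1044 = 17·60 + 24 → 17:24, same day
→ 2022-12-29 17:24 NFF

2022-12-29 17:24 NFF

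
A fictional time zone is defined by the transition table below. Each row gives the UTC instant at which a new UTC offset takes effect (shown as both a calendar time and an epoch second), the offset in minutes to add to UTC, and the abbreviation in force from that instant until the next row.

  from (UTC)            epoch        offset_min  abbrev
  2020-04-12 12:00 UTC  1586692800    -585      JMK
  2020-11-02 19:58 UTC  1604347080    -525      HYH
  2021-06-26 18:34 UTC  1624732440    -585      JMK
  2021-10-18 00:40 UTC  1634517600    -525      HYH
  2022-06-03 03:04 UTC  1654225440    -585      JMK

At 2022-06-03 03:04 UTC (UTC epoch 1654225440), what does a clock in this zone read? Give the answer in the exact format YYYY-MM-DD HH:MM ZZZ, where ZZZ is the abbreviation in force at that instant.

Query: 2022-06-03 03:04 UTC
Rule 5/5 (JMK, -09:45): 2022-06-03 03:04 UTC ≤ query < +∞
3·60 + 4 - 585 = -401 min
-401 = -1·1440 + 1039; 1039 = 17·60 + 19 → 17:19, 2022-06-03 - 1 day = 2022-06-02
→ 2022-06-02 17:19 JMK

2022-06-02 17:19 JMK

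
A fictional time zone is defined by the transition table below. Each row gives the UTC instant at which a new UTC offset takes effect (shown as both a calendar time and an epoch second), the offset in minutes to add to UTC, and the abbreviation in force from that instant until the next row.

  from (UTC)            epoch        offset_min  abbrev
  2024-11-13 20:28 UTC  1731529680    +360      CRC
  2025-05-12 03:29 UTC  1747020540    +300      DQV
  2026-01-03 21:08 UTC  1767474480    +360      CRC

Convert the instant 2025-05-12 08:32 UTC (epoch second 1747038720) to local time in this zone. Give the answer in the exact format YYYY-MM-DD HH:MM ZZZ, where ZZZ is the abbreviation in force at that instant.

Query: 2025-05-12 08:32 UTC
Rule 2/3 (DQV, +05:00): 2025-05-12 03:29 UTC ≤ query < 2026-01-03 21:08 UTC
8·60 + 32 + 300 = 812 min
812 = 0·1440 + 812; 812 = 13·60 + 32 → 13:32, same day
→ 2025-05-12 13:32 DQV

2025-05-12 13:32 DQV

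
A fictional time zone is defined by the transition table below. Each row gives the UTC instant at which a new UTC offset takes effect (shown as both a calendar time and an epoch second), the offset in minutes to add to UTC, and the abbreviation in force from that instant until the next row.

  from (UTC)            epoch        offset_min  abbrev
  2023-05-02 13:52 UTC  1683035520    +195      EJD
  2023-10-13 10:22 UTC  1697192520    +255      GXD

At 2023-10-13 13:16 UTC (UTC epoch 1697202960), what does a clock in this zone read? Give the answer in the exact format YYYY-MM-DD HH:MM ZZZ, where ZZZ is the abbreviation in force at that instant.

Query: 2023-10-13 13:16 UTC
Rule 2/2 (GXD, +04:15): 2023-10-13 10:22 UTC ≤ query < +∞
13·60 + 16 + 255 = 1051 min
1051 = 0·1440 + 1051; 1051 = 17·60 + 31 → 17:31, same day
→ 2023-10-13 17:31 GXD

2023-10-13 17:31 GXD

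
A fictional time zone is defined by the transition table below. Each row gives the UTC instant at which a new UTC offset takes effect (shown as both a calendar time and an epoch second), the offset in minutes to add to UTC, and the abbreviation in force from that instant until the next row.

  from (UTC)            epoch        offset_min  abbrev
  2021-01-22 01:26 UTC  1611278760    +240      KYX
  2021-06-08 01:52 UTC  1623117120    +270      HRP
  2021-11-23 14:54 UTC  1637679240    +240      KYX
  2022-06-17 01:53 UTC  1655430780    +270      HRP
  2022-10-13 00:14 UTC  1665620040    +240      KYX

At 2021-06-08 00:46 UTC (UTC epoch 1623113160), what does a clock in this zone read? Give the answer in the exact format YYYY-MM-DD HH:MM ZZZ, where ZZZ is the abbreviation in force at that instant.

Query: 2021-06-08 00:46 UTC
Rule 1/5 (KYX, +04:00): 2021-01-22 01:26 UTC ≤ query < 2021-06-08 01:52 UTC
0·60 + 46 + 240 = 286 min
286 = 0·1440 + 286; 286 = 4·60 + 46 → 04:46, same day
→ 2021-06-08 04:46 KYX

2021-06-08 04:46 KYX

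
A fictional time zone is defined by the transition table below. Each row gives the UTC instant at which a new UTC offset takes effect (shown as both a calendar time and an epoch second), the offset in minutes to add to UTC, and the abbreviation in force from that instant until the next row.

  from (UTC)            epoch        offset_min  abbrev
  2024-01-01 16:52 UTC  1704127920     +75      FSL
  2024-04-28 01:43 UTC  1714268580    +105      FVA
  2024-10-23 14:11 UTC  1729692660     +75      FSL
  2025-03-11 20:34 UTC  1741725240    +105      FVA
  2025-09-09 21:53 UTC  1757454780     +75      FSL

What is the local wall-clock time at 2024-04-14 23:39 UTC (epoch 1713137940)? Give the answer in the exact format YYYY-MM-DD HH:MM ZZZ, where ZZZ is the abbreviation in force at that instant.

Query: 2024-04-14 23:39 UTC
Rule 1/5 (FSL, +01:15): 2024-01-01 16:52 UTC ≤ query < 2024-04-28 01:43 UTC
23·60 + 39 + 75 = 1494 min
1494 = 1·1440 + 54; 54 = 0·60 + 54 → 00:54, 2024-04-14 + 1 day = 2024-04-15
→ 2024-04-15 00:54 FSL

2024-04-15 00:54 FSL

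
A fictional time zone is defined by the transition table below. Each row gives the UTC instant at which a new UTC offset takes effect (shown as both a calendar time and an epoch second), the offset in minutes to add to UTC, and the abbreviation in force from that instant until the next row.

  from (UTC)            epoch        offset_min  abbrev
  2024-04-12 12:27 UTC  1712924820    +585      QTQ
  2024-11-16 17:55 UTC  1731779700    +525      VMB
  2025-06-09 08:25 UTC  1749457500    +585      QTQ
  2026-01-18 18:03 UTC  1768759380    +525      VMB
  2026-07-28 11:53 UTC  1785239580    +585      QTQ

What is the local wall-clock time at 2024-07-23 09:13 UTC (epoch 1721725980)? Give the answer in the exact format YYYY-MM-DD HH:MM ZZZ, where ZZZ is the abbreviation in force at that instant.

2024-07-23 18:58 QTQ

Query: 2024-07-23 09:13 UTC
Rule 1/5 (QTQ, +09:45): 2024-04-12 12:27 UTC ≤ query < 2024-11-16 17:55 UTC
9·60 + 13 + 585 = 1138 min
1138 = 0·1440 + 1138; 1138 = 18·60 + 58 → 18:58, same day
→ 2024-07-23 18:58 QTQ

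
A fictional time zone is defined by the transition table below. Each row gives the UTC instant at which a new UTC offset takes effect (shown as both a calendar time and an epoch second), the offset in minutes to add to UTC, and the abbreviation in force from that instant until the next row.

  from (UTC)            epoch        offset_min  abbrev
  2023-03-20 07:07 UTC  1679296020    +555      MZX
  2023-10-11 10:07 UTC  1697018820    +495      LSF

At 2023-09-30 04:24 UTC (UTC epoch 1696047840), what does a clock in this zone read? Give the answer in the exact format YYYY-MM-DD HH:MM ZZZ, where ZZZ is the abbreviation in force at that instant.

Query: 2023-09-30 04:24 UTC
Rule 1/2 (MZX, +09:15): 2023-03-20 07:07 UTC ≤ query < 2023-10-11 10:07 UTC
4·60 + 24 + 555 = 819 min
819 = 0·1440 + 819; 819 = 13·60 + 39 → 13:39, same day
→ 2023-09-30 13:39 MZX

2023-09-30 13:39 MZX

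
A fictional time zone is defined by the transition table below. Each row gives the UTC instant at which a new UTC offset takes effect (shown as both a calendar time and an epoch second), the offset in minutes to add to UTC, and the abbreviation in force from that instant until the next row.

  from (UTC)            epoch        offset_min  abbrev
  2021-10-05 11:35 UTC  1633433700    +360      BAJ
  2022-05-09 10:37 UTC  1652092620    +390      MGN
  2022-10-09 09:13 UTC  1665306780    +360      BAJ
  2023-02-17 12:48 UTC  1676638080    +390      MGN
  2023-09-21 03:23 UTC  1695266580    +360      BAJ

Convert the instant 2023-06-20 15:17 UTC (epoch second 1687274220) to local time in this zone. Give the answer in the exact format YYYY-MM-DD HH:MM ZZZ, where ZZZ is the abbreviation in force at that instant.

2023-06-20 21:47 MGN

Query: 2023-06-20 15:17 UTC
Rule 4/5 (MGN, +06:30): 2023-02-17 12:48 UTC ≤ query < 2023-09-21 03:23 UTC
15·60 + 17 + 390 = 1307 min
1307 = 0·1440 + 1307; 1307 = 21·60 + 47 → 21:47, same day
→ 2023-06-20 21:47 MGN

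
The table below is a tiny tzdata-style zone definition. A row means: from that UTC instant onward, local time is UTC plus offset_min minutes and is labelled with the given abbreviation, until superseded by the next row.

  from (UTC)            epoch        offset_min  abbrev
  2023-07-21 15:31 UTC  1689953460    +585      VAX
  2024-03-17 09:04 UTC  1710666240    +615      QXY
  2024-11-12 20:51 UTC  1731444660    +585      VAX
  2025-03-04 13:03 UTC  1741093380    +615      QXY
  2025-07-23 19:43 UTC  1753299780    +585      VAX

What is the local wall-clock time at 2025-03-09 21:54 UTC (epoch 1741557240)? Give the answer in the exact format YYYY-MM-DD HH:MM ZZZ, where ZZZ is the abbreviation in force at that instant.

Query: 2025-03-09 21:54 UTC
Rule 4/5 (QXY, +10:15): 2025-03-04 13:03 UTC ≤ query < 2025-07-23 19:43 UTC
21·60 + 54 + 615 = 1929 min
1929 = 1·1440 + 489; 489 = 8·60 + 9 → 08:09, 2025-03-09 + 1 day = 2025-03-10
→ 2025-03-10 08:09 QXY

2025-03-10 08:09 QXY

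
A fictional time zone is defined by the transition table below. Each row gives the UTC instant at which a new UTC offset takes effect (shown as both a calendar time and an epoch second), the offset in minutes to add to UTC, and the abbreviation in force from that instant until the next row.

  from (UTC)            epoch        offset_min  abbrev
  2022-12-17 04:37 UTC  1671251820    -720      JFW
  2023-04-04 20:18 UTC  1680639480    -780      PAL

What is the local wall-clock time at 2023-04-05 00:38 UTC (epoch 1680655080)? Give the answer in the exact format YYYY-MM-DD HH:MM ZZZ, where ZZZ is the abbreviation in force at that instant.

Query: 2023-04-05 00:38 UTC
Rule 2/2 (PAL, -13:00): 2023-04-04 20:18 UTC ≤ query < +∞
0·60 + 38 - 780 = -742 min
-742 = -1·1440 + 698; 698 = 11·60 + 38 → 11:38, 2023-04-05 - 1 day = 2023-04-04
→ 2023-04-04 11:38 PAL

2023-04-04 11:38 PAL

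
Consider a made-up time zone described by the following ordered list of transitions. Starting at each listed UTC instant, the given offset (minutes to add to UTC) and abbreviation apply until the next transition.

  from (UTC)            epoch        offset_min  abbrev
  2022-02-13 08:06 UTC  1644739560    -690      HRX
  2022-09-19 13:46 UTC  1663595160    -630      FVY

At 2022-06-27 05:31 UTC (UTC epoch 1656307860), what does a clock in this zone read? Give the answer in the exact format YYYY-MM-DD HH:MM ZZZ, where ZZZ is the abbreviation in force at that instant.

Query: 2022-06-27 05:31 UTC
Rule 1/2 (HRX, -11:30): 2022-02-13 08:06 UTC ≤ query < 2022-09-19 13:46 UTC
5·60 + 31 - 690 = -359 min
-359 = -1·1440 + 1081; 1081 = 18·60 + 1 → 18:01, 2022-06-27 - 1 day = 2022-06-26
→ 2022-06-26 18:01 HRX

2022-06-26 18:01 HRX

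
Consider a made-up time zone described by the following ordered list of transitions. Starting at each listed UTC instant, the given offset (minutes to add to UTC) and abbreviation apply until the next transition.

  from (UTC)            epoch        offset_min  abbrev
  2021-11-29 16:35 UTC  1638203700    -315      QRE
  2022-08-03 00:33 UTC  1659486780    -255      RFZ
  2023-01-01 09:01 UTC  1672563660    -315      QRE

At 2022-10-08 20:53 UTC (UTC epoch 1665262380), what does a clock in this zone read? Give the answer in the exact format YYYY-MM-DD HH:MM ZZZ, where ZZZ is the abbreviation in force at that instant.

2022-10-08 16:38 RFZ

Query: 2022-10-08 20:53 UTC
Rule 2/3 (RFZ, -04:15): 2022-08-03 00:33 UTC ≤ query < 2023-01-01 09:01 UTC
20·60 + 53 - 255 = 998 min
998 = 0·1440 + 998; 998 = 16·60 + 38 → 16:38, same day
→ 2022-10-08 16:38 RFZ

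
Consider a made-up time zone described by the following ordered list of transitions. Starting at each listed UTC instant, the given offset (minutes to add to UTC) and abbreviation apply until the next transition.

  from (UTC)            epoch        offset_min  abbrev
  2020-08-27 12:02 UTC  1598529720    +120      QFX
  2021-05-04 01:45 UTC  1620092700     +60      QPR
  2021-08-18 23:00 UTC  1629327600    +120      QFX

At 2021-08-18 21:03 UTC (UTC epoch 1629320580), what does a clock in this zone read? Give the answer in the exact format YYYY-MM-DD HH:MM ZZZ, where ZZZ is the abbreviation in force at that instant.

2021-08-18 22:03 QPR

Query: 2021-08-18 21:03 UTC
Rule 2/3 (QPR, +01:00): 2021-05-04 01:45 UTC ≤ query < 2021-08-18 23:00 UTC
21·60 + 3 + 60 = 1323 min
1323 = 0·1440 + 1323; 1323 = 22·60 + 3 → 22:03, same day
→ 2021-08-18 22:03 QPR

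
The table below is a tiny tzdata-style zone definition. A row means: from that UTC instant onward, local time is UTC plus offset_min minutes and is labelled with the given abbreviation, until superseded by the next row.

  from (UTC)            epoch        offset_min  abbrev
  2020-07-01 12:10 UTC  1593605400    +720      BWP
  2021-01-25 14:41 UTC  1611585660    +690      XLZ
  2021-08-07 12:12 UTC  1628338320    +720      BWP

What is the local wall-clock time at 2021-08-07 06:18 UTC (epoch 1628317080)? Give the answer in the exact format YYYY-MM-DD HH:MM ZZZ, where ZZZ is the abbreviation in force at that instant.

2021-08-07 17:48 XLZ

Query: 2021-08-07 06:18 UTC
Rule 2/3 (XLZ, +11:30): 2021-01-25 14:41 UTC ≤ query < 2021-08-07 12:12 UTC
6·60 + 18 + 690 = 1068 min
1068 = 0·1440 + 1068; 1068 = 17·60 + 48 → 17:48, same day
→ 2021-08-07 17:48 XLZ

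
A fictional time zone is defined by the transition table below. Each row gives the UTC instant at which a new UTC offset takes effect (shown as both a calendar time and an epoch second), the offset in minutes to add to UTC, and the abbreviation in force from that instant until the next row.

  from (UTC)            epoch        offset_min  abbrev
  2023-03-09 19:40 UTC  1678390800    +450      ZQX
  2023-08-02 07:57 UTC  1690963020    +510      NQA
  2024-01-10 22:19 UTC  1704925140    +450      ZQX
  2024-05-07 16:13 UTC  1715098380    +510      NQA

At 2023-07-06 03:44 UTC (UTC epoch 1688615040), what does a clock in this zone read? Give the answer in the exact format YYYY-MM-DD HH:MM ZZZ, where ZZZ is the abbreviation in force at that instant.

Query: 2023-07-06 03:44 UTC
Rule 1/4 (ZQX, +07:30): 2023-03-09 19:40 UTC ≤ query < 2023-08-02 07:57 UTC
3·60 + 44 + 450 = 674 min
674 = 0·1440 + 674; 674 = 11·60 + 14 → 11:14, same day
→ 2023-07-06 11:14 ZQX

2023-07-06 11:14 ZQX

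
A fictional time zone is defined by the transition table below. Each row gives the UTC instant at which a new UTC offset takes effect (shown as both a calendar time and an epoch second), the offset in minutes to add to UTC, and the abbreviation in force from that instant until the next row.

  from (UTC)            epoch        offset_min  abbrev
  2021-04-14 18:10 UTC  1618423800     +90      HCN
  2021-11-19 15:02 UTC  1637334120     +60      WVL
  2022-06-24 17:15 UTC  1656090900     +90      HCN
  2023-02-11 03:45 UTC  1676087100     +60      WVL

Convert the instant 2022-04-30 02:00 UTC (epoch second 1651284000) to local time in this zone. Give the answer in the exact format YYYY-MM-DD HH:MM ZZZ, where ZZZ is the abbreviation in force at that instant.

Query: 2022-04-30 02:00 UTC
Rule 2/4 (WVL, +01:00): 2021-11-19 15:02 UTC ≤ query < 2022-06-24 17:15 UTC
2·60 + 0 + 60 = 180 min
180 = 0·1440 + 180; 180 = 3·60 + 0 → 03:00, same day
→ 2022-04-30 03:00 WVL

2022-04-30 03:00 WVL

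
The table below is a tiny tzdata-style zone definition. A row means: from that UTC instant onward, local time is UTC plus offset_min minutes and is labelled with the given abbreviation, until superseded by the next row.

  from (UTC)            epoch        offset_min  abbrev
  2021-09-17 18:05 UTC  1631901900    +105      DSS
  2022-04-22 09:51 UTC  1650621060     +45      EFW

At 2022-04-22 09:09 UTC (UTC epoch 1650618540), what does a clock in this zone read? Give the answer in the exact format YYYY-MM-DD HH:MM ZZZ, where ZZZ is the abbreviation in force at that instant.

2022-04-22 10:54 DSS

Query: 2022-04-22 09:09 UTC
Rule 1/2 (DSS, +01:45): 2021-09-17 18:05 UTC ≤ query < 2022-04-22 09:51 UTC
9·60 + 9 + 105 = 654 min
654 = 0·1440 + 654; 654 = 10·60 + 54 → 10:54, same day
→ 2022-04-22 10:54 DSS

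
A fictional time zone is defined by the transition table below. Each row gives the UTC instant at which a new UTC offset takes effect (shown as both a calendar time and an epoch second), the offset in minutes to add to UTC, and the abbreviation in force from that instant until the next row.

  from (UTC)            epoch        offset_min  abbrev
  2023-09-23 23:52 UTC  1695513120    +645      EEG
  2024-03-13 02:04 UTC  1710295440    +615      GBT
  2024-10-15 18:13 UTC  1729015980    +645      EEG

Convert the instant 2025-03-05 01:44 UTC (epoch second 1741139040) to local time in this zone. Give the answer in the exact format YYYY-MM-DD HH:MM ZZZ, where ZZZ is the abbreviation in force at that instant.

Query: 2025-03-05 01:44 UTC
Rule 3/3 (EEG, +10:45): 2024-10-15 18:13 UTC ≤ query < +∞
1·60 + 44 + 645 = 749 min
749 = 0·1440 + 749; 749 = 12·60 + 29 → 12:29, same day
→ 2025-03-05 12:29 EEG

2025-03-05 12:29 EEG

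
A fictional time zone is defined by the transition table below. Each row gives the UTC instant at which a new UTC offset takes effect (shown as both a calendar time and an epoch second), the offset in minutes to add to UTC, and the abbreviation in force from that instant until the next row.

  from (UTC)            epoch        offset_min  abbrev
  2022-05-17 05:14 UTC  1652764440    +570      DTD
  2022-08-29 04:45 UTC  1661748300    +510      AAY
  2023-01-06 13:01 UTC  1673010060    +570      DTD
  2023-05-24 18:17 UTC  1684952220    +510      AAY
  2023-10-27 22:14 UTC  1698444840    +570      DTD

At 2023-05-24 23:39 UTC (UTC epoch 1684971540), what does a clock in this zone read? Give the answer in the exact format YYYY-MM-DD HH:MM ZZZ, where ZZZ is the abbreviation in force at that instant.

2023-05-25 08:09 AAY

Query: 2023-05-24 23:39 UTC
Rule 4/5 (AAY, +08:30): 2023-05-24 18:17 UTC ≤ query < 2023-10-27 22:14 UTC
23·60 + 39 + 510 = 1929 min
1929 = 1·1440 + 489; 489 = 8·60 + 9 → 08:09, 2023-05-24 + 1 day = 2023-05-25
→ 2023-05-25 08:09 AAY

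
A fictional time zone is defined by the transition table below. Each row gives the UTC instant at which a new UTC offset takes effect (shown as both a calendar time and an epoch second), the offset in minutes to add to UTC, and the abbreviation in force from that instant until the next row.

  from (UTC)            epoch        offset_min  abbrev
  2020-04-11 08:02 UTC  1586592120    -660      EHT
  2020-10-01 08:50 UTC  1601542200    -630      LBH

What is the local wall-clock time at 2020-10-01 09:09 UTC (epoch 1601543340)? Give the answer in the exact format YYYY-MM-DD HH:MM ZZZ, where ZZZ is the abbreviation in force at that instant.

Query: 2020-10-01 09:09 UTC
Rule 2/2 (LBH, -10:30): 2020-10-01 08:50 UTC ≤ query < +∞
9·60 + 9 - 630 = -81 min
-81 = -1·1440 + 1359; 1359 = 22·60 + 39 → 22:39, 2020-10-01 - 1 day = 2020-09-30
→ 2020-09-30 22:39 LBH

2020-09-30 22:39 LBH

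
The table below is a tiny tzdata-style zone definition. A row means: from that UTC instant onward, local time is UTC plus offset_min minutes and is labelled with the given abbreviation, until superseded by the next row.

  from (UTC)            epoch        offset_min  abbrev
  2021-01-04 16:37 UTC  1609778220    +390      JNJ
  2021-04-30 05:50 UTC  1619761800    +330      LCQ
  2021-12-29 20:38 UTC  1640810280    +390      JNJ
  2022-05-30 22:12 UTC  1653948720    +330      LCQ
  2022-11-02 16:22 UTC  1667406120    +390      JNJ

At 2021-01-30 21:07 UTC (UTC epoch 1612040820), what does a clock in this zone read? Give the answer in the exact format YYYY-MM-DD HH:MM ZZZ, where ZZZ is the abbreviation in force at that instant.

Query: 2021-01-30 21:07 UTC
Rule 1/5 (JNJ, +06:30): 2021-01-04 16:37 UTC ≤ query < 2021-04-30 05:50 UTC
21·60 + 7 + 390 = 1657 min
1657 = 1·1440 + 217; 217 = 3·60 + 37 → 03:37, 2021-01-30 + 1 day = 2021-01-31
→ 2021-01-31 03:37 JNJ

2021-01-31 03:37 JNJ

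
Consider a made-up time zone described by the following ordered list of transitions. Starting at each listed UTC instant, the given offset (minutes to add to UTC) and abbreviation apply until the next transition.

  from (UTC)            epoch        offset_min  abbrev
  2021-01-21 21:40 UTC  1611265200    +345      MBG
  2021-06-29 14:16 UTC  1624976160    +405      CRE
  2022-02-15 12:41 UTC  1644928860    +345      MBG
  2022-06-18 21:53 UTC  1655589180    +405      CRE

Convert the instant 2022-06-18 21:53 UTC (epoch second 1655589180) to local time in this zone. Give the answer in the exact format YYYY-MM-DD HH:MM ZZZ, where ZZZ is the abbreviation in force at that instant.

Query: 2022-06-18 21:53 UTC
Rule 4/4 (CRE, +06:45): 2022-06-18 21:53 UTC ≤ query < +∞
21·60 + 53 + 405 = 1718 min
1718 = 1·1440 + 278; 278 = 4·60 + 38 → 04:38, 2022-06-18 + 1 day = 2022-06-19
→ 2022-06-19 04:38 CRE

2022-06-19 04:38 CRE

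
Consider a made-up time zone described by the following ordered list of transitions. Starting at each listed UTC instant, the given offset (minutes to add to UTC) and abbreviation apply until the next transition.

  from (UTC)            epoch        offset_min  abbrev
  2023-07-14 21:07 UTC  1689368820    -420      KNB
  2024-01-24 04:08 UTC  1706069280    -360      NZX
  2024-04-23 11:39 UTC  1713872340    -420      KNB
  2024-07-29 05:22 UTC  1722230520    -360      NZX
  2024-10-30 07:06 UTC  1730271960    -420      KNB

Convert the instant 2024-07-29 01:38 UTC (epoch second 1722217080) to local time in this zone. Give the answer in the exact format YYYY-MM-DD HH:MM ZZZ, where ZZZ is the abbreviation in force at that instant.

2024-07-28 18:38 KNB

Query: 2024-07-29 01:38 UTC
Rule 3/5 (KNB, -07:00): 2024-04-23 11:39 UTC ≤ query < 2024-07-29 05:22 UTC
1·60 + 38 - 420 = -322 min
-322 = -1·1440 + 1118; 1118 = 18·60 + 38 → 18:38, 2024-07-29 - 1 day = 2024-07-28
→ 2024-07-28 18:38 KNB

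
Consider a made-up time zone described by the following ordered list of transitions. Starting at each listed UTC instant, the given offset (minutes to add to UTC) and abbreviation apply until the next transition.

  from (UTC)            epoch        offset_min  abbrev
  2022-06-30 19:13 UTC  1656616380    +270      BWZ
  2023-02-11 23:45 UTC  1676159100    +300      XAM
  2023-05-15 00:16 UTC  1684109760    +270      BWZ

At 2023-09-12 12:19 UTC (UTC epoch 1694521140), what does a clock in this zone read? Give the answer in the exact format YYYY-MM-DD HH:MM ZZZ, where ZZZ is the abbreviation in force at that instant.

2023-09-12 16:49 BWZ

Query: 2023-09-12 12:19 UTC
Rule 3/3 (BWZ, +04:30): 2023-05-15 00:16 UTC ≤ query < +∞
12·60 + 19 + 270 = 1009 min
1009 = 0·1440 + 1009; 1009 = 16·60 + 49 → 16:49, same day
→ 2023-09-12 16:49 BWZ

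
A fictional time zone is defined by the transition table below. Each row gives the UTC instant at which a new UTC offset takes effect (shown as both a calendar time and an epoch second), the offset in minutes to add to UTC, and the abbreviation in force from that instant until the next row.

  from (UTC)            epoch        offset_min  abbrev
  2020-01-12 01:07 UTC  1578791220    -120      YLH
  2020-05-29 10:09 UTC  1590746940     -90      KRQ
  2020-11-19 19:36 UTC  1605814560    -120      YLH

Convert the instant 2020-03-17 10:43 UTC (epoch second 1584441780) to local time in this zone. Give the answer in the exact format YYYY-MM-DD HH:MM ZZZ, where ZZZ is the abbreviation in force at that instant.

2020-03-17 08:43 YLH

Query: 2020-03-17 10:43 UTC
Rule 1/3 (YLH, -02:00): 2020-01-12 01:07 UTC ≤ query < 2020-05-29 10:09 UTC
10·60 + 43 - 120 = 523 min
523 = 0·1440 + 523; 523 = 8·60 + 43 → 08:43, same day
→ 2020-03-17 08:43 YLH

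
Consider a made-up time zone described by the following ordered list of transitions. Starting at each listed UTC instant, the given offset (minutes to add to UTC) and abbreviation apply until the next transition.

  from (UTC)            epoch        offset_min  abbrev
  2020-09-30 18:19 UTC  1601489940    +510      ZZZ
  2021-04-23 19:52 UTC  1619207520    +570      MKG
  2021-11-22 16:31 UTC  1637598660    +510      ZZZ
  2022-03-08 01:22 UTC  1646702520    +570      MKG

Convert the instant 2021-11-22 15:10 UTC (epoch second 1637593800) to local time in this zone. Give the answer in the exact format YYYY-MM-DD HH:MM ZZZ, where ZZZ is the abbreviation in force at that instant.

2021-11-23 00:40 MKG

Query: 2021-11-22 15:10 UTC
Rule 2/4 (MKG, +09:30): 2021-04-23 19:52 UTC ≤ query < 2021-11-22 16:31 UTC
15·60 + 10 + 570 = 1480 min
1480 = 1·1440 + 40; 40 = 0·60 + 40 → 00:40, 2021-11-22 + 1 day = 2021-11-23
→ 2021-11-23 00:40 MKG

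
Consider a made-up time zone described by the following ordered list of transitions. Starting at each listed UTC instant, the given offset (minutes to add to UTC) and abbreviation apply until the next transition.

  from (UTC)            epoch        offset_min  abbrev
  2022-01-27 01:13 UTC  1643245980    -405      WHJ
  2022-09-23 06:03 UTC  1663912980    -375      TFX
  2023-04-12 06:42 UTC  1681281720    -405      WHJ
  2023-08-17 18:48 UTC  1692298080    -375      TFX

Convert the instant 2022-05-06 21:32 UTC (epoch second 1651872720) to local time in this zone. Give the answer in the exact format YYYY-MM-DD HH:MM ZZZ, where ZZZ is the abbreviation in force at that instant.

2022-05-06 14:47 WHJ

Query: 2022-05-06 21:32 UTC
Rule 1/4 (WHJ, -06:45): 2022-01-27 01:13 UTC ≤ query < 2022-09-23 06:03 UTC
21·60 + 32 - 405 = 887 min
887 = 0·1440 + 887; 887 = 14·60 + 47 → 14:47, same day
→ 2022-05-06 14:47 WHJ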